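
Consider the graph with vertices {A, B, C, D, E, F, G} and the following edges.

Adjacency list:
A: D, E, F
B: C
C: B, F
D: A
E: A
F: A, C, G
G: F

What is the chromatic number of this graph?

A and E are adjacent, so at least 2 colors are needed.
A valid assignment using 2 colors: A=red, B=blue, C=red, D=blue, E=blue, F=blue, G=red. Every edge joins two different colors.

2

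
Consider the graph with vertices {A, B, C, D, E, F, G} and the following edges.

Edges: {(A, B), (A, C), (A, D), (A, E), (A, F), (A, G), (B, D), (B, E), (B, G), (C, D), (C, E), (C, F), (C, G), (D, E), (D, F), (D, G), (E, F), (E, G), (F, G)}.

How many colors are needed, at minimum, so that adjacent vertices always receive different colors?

A, C, D, E, F, G are mutually adjacent (a clique of size 6), so at least 6 colors are needed.
6 colors suffice: color 1 → {E}; color 2 → {A}; color 3 → {G}; color 4 → {D}; color 5 → {B, C}; color 6 → {F}. Each edge has distinct colors on its endpoints.

6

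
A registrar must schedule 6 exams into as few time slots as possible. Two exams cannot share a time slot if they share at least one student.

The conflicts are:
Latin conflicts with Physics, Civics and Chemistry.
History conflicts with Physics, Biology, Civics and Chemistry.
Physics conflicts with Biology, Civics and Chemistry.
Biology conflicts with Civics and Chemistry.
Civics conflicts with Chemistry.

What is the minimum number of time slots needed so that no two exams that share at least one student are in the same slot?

History, Physics, Biology, Civics, Chemistry pairwise conflict, so at least 5 time slots are needed.
5 time slots suffice: time slot 1 → {Chemistry}; time slot 2 → {Physics}; time slot 3 → {Civics}; time slot 4 → {Latin, Biology}; time slot 5 → {History}. Every pair that conflicts lands in different time slots.

5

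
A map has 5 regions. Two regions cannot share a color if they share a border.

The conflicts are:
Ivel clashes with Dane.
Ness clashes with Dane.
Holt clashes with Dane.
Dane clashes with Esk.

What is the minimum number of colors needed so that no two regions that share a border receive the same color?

2

Holt and Dane conflict, so at least 2 colors are needed.
2 colors suffice: color 1 → {Dane}; color 2 → {Ivel, Ness, Holt, Esk}. Every pair that conflicts lands in different colors.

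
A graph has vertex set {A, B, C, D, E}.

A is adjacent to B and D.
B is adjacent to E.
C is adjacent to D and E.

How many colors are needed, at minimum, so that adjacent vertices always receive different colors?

The cycle E-C-D-A-B-E has odd length 5, so it cannot be 2-colored; at least 3 colors are needed.
3 colors suffice: color red → {D, E}; color blue → {A, C}; color green → {B}. Each edge has distinct colors on its endpoints.

3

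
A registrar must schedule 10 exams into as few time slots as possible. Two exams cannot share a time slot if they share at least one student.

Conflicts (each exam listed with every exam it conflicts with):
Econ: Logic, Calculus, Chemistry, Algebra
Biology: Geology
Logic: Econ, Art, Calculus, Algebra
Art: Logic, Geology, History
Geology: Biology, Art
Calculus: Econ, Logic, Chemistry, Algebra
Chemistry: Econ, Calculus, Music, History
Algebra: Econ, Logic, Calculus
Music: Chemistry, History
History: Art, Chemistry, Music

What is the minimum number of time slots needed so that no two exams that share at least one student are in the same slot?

Econ, Logic, Calculus, Algebra are mutually in conflict, so at least 4 time slots are needed.
4 time slots suffice: time slot 1 → {Geology, Calculus, History}; time slot 2 → {Biology, Logic, Chemistry}; time slot 3 → {Econ, Art, Music}; time slot 4 → {Algebra}. No two conflicting exams share a time slot.

4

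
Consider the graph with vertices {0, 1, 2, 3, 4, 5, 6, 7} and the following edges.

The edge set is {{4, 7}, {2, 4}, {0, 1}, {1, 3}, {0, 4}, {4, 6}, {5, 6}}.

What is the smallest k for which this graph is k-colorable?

2

5 and 6 are adjacent, so at least 2 colors are needed.
2 colors suffice: color red → {1, 4, 5}; color blue → {0, 2, 3, 6, 7}. No two adjacent vertices share a color.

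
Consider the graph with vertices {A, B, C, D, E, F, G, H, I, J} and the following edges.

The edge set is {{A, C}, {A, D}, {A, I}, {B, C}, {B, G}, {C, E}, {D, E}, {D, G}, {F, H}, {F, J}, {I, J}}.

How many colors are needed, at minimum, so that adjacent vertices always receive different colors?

The cycle G-D-A-C-B-G has odd length 5, so it cannot be 2-colored; at least 3 colors are needed.
3 colors suffice: A=2, B=3, C=1, D=1, E=2, F=1, G=2, H=2, I=1, J=2. Every edge joins two different colors.

3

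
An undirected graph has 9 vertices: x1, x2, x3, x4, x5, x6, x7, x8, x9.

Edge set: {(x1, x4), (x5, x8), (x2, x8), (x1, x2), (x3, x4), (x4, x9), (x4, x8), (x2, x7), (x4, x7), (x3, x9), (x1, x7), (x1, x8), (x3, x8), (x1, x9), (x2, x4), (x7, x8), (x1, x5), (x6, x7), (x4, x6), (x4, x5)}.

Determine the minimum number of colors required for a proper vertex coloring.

5

x1, x2, x4, x7, x8 form a clique, so at least 5 colors are needed.
5 colors suffice: x1=3, x2=5, x3=3, x4=1, x5=4, x6=2, x7=4, x8=2, x9=2. Each edge has distinct colors on its endpoints.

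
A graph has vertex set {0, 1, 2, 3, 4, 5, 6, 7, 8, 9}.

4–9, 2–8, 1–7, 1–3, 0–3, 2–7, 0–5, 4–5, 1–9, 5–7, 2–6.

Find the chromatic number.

The cycle 5-7-1-3-0-5 has odd length 5, so it cannot be 2-colored; at least 3 colors are needed.
A valid assignment using 3 colors: 0=c, 1=a, 2=a, 3=b, 4=c, 5=a, 6=b, 7=b, 8=b, 9=b. No two adjacent vertices share a color.

3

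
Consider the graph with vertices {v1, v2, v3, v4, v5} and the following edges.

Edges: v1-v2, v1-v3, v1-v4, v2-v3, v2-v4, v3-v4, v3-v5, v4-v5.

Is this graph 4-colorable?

The chromatic number is 4. v1, v2, v3, v4 are mutually adjacent (a clique of size 4), so at least 4 colors are needed.
4 colors suffice: color red → {v3}; color blue → {v4}; color green → {v1, v5}; color yellow → {v2}.
That is already a proper 4-coloring.

Yes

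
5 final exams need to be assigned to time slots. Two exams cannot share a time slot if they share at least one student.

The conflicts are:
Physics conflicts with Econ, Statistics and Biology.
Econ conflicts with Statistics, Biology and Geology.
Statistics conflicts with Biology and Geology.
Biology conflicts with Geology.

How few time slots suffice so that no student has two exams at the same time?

4

Physics, Econ, Statistics, Biology are mutually in conflict, so at least 4 time slots are needed.
4 time slots suffice: time slot 1 → {Statistics}; time slot 2 → {Biology}; time slot 3 → {Econ}; time slot 4 → {Physics, Geology}. No two conflicting exams share a time slot.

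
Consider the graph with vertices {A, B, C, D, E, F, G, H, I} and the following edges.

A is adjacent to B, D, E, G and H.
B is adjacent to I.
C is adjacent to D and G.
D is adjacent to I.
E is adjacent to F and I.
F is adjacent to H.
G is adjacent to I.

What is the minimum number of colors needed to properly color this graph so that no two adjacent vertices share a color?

E and F are adjacent, so at least 2 colors are needed.
One proper 2-coloring: A=1, B=2, C=1, D=2, E=2, F=1, G=2, H=2, I=1. Every edge joins two different colors.

2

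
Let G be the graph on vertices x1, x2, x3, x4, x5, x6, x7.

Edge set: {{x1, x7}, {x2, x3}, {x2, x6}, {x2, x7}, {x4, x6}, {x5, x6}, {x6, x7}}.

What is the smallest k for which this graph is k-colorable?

3

x2, x6, x7 form a triangle, so at least 3 colors are needed.
3 colors suffice: color 1 → {x1, x3, x6}; color 2 → {x4, x5, x7}; color 3 → {x2}. Every edge joins two different colors.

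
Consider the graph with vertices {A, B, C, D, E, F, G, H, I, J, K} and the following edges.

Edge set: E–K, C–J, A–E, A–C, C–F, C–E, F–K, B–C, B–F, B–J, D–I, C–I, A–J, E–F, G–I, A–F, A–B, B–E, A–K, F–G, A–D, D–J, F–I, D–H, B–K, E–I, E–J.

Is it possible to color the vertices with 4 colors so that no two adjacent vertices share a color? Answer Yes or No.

No

A, B, E, F, K are pairwise adjacent (a clique of size 5), so at least 5 colors are needed.
So 4 colors are not enough.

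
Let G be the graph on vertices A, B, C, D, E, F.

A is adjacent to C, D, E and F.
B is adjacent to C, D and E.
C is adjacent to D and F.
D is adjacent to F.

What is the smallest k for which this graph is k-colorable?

A, C, D, F are mutually adjacent (a clique of size 4), so at least 4 colors are needed.
A valid assignment using 4 colors: A=3, B=3, C=1, D=2, E=1, F=4. No two adjacent vertices share a color.

4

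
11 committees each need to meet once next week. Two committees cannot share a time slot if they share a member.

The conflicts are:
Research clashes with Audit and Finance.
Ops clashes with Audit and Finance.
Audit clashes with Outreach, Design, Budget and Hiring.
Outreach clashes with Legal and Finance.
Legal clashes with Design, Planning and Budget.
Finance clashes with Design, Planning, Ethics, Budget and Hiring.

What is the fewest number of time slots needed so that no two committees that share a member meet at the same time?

Audit and Hiring conflict, so at least 2 time slots are needed.
2 time slots suffice: time slot 1 → {Audit, Legal, Finance}; time slot 2 → {Research, Ops, Outreach, Design, Planning, Ethics, Budget, Hiring}. No two conflicting committees share a time slot.

2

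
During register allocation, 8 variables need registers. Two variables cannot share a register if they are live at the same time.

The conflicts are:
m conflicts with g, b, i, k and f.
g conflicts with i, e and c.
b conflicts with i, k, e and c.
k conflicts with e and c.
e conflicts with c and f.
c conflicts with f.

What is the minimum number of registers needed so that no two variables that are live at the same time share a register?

4

b, k, e, c are mutually in conflict, so at least 4 registers are needed.
4 registers suffice: register 1 → {m, e}; register 2 → {i, c}; register 3 → {g, b, f}; register 4 → {k}. Every pair that conflicts lands in different registers.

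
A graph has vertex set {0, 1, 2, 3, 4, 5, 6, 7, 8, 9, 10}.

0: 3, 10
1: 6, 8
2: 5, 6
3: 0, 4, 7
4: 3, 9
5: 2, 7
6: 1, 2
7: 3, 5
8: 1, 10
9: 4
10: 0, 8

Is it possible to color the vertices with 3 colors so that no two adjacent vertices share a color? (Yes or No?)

Yes

The chromatic number is 3. The cycle 6-1-8-10-0-3-7-5-2-6 has odd length 9, so it cannot be 2-colored; at least 3 colors are needed.
One proper 3-coloring: 0=blue, 1=red, 2=green, 3=red, 4=blue, 5=red, 6=blue, 7=blue, 8=blue, 9=red, 10=red.
That is already a proper 3-coloring.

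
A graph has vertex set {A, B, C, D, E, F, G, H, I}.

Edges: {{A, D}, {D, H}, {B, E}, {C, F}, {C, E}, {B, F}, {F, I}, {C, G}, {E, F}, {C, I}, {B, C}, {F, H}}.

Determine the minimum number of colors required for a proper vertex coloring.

4

B, C, E, F form a clique, so at least 4 colors are needed.
A valid assignment using 4 colors: A=blue, B=yellow, C=blue, D=red, E=green, F=red, G=red, H=blue, I=green. Every edge joins two different colors.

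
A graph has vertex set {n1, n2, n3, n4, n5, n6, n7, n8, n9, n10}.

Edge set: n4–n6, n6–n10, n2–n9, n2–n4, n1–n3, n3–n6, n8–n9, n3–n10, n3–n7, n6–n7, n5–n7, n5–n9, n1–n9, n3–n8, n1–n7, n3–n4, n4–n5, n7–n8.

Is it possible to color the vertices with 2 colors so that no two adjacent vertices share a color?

n3, n7, n8 are pairwise adjacent, so at least 3 colors are needed.
So 2 colors are not enough.

No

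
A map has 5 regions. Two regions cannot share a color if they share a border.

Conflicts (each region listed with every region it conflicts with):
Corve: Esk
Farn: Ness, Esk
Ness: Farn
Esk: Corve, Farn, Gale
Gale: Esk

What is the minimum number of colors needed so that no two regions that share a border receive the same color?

2

Farn and Ness conflict, so at least 2 colors are needed.
One proper 2-coloring: Corve=2, Farn=2, Ness=1, Esk=1, Gale=2. Every pair that conflicts lands in different colors.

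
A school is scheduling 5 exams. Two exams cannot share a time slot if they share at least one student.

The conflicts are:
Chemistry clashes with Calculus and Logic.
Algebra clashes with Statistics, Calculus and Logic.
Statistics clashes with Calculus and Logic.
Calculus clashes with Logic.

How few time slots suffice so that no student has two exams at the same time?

4

Algebra, Statistics, Calculus, Logic all conflict with each other, so at least 4 time slots are needed.
4 time slots suffice: time slot 1 → {Calculus}; time slot 2 → {Logic}; time slot 3 → {Chemistry, Statistics}; time slot 4 → {Algebra}. Every pair that conflicts lands in different time slots.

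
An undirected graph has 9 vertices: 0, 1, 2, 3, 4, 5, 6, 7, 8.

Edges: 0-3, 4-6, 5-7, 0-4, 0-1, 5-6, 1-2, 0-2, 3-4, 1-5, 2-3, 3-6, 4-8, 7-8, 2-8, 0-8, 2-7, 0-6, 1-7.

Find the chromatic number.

0, 3, 4, 6 are pairwise adjacent (a clique of size 4), so at least 4 colors are needed.
A valid assignment using 4 colors: 0=red, 1=green, 2=blue, 3=yellow, 4=blue, 5=blue, 6=green, 7=red, 8=green. No two adjacent vertices share a color.

4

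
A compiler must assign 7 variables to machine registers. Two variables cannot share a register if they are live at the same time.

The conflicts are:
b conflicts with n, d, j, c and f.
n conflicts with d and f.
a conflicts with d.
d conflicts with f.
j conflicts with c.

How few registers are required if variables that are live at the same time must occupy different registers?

b, n, d, f pairwise conflict, so at least 4 registers are needed.
4 registers suffice: register 1 → {b, a}; register 2 → {d, j}; register 3 → {c, f}; register 4 → {n}. No two conflicting variables share a register.

4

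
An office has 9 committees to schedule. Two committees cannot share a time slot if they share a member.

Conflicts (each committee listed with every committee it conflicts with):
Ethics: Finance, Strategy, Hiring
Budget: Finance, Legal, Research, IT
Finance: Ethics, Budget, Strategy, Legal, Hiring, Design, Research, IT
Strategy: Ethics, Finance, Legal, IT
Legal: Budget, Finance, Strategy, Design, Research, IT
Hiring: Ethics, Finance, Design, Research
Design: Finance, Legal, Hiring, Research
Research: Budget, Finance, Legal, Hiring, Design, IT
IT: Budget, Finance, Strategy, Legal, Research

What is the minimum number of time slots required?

5

Budget, Finance, Legal, Research, IT all conflict with each other, so at least 5 time slots are needed.
5 time slots suffice: time slot 1 → {Finance}; time slot 2 → {Legal, Hiring}; time slot 3 → {Strategy, Research}; time slot 4 → {Ethics, Design, IT}; time slot 5 → {Budget}. No two conflicting committees share a time slot.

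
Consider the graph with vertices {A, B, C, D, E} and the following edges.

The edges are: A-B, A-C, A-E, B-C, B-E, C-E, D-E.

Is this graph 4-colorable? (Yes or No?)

Yes

The chromatic number is 4. A, B, C, E are pairwise adjacent (a clique of size 4), so at least 4 colors are needed.
4 colors suffice: color red → {E}; color blue → {A, D}; color green → {C}; color yellow → {B}.
That is already a proper 4-coloring.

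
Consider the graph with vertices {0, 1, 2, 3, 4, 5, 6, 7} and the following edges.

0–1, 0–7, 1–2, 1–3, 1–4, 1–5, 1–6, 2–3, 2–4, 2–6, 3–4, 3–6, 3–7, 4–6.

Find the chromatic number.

5

1, 2, 3, 4, 6 are mutually adjacent (a clique of size 5), so at least 5 colors are needed.
A valid assignment using 5 colors: 0=b, 1=a, 2=e, 3=b, 4=d, 5=b, 6=c, 7=a. No two adjacent vertices share a color.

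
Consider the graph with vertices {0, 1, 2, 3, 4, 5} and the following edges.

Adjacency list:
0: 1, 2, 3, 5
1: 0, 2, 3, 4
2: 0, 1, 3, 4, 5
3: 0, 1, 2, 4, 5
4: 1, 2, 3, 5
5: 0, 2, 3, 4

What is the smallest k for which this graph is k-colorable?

2, 3, 4, 5 are mutually adjacent (a clique of size 4), so at least 4 colors are needed.
4 colors suffice: color red → {3}; color blue → {2}; color green → {0, 4}; color yellow → {1, 5}. Every edge joins two different colors.

4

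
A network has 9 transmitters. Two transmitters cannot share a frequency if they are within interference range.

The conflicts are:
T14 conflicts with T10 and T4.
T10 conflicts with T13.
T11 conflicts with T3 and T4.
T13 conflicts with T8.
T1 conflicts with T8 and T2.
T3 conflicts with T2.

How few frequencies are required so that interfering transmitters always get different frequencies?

The cycle T1-T8-T13-T10-T14-T4-T11-T3-T2-T1 has odd length 9, so it cannot be 2-colored; at least 3 frequencies are needed.
A valid assignment using 3 frequencies: T14=1, T10=3, T11=1, T13=2, T1=2, T3=2, T4=2, T8=1, T2=1. No two conflicting transmitters share a frequency.

3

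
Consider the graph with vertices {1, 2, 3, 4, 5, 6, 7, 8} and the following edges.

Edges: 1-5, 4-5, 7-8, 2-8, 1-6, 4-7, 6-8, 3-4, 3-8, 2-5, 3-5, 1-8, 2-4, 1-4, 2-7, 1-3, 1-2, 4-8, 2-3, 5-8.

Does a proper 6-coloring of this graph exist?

Yes

The chromatic number is 6. 1, 2, 3, 4, 5, 8 form a clique, so at least 6 colors are needed.
A valid assignment using 6 colors: 1=green, 2=yellow, 3=purple, 4=blue, 5=orange, 6=blue, 7=green, 8=red.
That is already a proper 6-coloring.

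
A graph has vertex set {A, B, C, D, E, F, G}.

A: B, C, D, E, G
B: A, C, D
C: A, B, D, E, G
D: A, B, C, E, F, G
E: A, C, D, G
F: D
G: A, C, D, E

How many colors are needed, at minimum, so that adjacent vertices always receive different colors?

5

A, C, D, E, G are mutually adjacent (a clique of size 5), so at least 5 colors are needed.
5 colors suffice: A=2, B=4, C=3, D=1, E=5, F=2, G=4. Each edge has distinct colors on its endpoints.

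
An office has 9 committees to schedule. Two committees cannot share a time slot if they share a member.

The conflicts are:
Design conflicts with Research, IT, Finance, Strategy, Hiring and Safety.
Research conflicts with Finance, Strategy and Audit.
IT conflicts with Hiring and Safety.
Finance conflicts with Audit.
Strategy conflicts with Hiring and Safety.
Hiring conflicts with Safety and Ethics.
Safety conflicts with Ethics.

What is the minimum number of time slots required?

Design, IT, Hiring, Safety all conflict with each other, so at least 4 time slots are needed.
4 time slots suffice: time slot 1 → {Design, Audit, Ethics}; time slot 2 → {Research, Hiring}; time slot 3 → {Finance, Safety}; time slot 4 → {IT, Strategy}. No two conflicting committees share a time slot.

4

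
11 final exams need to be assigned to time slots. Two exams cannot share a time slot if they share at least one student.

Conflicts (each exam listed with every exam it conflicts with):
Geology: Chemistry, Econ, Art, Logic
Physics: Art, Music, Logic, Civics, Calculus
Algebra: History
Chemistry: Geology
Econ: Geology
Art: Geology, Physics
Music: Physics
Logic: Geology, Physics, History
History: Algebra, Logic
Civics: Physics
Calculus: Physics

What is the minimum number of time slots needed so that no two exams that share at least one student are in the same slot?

Logic and History conflict, so at least 2 time slots are needed.
A valid assignment using 2 time slots: Geology=1, Physics=1, Algebra=2, Chemistry=2, Econ=2, Art=2, Music=2, Logic=2, History=1, Civics=2, Calculus=2. Each listed conflict is separated.

2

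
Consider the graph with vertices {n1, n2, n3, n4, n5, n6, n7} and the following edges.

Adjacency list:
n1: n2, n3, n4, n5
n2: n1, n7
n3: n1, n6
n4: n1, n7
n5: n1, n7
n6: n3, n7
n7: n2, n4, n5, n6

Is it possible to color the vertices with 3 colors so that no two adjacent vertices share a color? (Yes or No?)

The chromatic number is 3. The cycle n1-n5-n7-n6-n3-n1 has odd length 5, so it cannot be 2-colored; at least 3 colors are needed.
3 colors suffice: color 1 → {n1, n7}; color 2 → {n2, n3, n4, n5}; color 3 → {n6}.
That is already a proper 3-coloring.

Yes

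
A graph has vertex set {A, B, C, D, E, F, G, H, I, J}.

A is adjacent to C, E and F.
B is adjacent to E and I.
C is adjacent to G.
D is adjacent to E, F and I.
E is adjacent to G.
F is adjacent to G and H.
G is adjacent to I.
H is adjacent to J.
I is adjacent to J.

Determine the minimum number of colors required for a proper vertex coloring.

The cycle D-I-J-H-F-D has odd length 5, so it cannot be 2-colored; at least 3 colors are needed.
3 colors suffice: color 1 → {C, E, F, I}; color 2 → {A, B, D, G, J}; color 3 → {H}. Each edge has distinct colors on its endpoints.

3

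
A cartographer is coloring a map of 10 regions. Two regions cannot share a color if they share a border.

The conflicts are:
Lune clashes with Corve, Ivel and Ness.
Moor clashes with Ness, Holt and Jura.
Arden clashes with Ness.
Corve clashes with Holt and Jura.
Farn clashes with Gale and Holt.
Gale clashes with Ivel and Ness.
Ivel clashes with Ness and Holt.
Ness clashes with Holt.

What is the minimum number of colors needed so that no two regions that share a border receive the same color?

3

Moor, Ness, Holt pairwise conflict, so at least 3 colors are needed.
3 colors suffice: color 1 → {Corve, Farn, Ness}; color 2 → {Lune, Arden, Gale, Holt, Jura}; color 3 → {Moor, Ivel}. Each listed conflict is separated.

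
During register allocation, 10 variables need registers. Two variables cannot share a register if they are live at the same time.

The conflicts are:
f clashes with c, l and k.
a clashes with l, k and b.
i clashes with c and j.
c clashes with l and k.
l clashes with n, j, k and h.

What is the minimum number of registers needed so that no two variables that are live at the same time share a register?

f, c, l, k pairwise conflict, so at least 4 registers are needed.
4 registers suffice: f=4, a=2, i=1, c=2, l=1, n=2, j=2, k=3, b=1, h=2. Each listed conflict is separated.

4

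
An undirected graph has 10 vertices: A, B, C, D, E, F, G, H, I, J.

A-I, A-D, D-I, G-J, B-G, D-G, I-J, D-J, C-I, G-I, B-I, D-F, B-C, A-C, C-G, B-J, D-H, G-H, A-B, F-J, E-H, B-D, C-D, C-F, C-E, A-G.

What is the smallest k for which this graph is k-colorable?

A, B, C, D, G, I are mutually adjacent (a clique of size 6), so at least 6 colors are needed.
6 colors suffice: color 1 → {D, E}; color 2 → {C, H, J}; color 3 → {F, G}; color 4 → {I}; color 5 → {B}; color 6 → {A}. Each edge has distinct colors on its endpoints.

6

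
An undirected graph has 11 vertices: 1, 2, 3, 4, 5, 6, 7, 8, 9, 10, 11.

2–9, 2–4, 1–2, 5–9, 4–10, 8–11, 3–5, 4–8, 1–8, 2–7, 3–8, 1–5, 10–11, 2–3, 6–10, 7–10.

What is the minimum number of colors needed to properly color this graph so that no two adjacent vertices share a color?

3 and 5 are adjacent, so at least 2 colors are needed.
One proper 2-coloring: 1=b, 2=a, 3=b, 4=b, 5=a, 6=b, 7=b, 8=a, 9=b, 10=a, 11=b. Each edge has distinct colors on its endpoints.

2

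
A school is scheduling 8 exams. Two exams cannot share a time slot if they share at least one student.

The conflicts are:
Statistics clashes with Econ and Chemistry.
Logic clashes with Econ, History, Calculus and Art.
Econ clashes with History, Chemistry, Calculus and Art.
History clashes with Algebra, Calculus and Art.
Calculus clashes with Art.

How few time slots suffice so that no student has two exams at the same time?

Logic, Econ, History, Calculus, Art all conflict with each other, so at least 5 time slots are needed.
A valid assignment using 5 time slots: Statistics=2, Logic=3, Econ=1, History=2, Algebra=1, Chemistry=3, Calculus=5, Art=4. Each listed conflict is separated.

5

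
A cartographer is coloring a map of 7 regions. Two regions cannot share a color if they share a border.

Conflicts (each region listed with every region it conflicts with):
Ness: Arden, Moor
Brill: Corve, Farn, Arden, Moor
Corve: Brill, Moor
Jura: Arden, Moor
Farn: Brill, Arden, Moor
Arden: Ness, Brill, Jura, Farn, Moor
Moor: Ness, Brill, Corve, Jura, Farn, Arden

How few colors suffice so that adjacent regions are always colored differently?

4

Brill, Farn, Arden, Moor are mutually in conflict, so at least 4 colors are needed.
One proper 4-coloring: Ness=3, Brill=3, Corve=2, Jura=3, Farn=4, Arden=2, Moor=1. No two conflicting regions share a color.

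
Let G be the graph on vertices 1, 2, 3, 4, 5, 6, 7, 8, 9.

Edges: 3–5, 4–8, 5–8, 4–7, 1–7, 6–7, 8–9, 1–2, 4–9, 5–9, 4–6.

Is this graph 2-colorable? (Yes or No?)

4, 8, 9 are pairwise adjacent, so at least 3 colors are needed.
So 2 colors are not enough.

No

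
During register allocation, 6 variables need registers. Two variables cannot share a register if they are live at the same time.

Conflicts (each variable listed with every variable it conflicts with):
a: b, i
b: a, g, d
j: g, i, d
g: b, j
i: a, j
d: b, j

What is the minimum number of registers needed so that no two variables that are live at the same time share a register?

3

The cycle a-b-g-j-i-a has odd length 5, so it cannot be 2-colored; at least 3 registers are needed.
3 registers suffice: register 1 → {b, j}; register 2 → {a, g, d}; register 3 → {i}. No two conflicting variables share a register.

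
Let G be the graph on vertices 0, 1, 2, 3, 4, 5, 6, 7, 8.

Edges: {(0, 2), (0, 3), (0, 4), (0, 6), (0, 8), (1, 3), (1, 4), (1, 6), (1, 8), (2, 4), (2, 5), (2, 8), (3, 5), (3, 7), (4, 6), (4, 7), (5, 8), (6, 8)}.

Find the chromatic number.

3

0, 4, 6 are mutually adjacent, so at least 3 colors are needed.
3 colors suffice: color red → {3, 4, 8}; color blue → {0, 1, 5, 7}; color green → {2, 6}. Every edge joins two different colors.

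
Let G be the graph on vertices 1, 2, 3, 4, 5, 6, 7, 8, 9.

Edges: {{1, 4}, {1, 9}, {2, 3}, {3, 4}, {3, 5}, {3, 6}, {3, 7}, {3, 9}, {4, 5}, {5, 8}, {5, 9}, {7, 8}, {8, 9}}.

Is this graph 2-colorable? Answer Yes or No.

3, 5, 9 form a triangle, so at least 3 colors are needed.
So 2 colors are not enough.

No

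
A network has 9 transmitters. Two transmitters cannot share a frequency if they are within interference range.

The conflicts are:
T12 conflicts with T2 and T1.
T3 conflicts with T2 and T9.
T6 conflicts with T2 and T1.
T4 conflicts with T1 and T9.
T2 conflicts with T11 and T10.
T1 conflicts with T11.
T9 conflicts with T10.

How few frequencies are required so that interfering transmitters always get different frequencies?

2

T9 and T10 conflict, so at least 2 frequencies are needed.
2 frequencies suffice: frequency 1 → {T2, T1, T9}; frequency 2 → {T12, T3, T6, T4, T11, T10}. No two conflicting transmitters share a frequency.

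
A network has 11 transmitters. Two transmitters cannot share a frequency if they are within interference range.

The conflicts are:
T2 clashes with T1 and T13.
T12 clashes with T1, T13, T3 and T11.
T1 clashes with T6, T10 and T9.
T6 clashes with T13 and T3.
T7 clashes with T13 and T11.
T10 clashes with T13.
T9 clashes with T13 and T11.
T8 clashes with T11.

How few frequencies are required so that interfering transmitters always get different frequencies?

2

T6 and T13 conflict, so at least 2 frequencies are needed.
2 frequencies suffice: T2=2, T12=2, T1=1, T6=2, T7=2, T10=2, T9=2, T8=2, T13=1, T3=1, T11=1. No two conflicting transmitters share a frequency.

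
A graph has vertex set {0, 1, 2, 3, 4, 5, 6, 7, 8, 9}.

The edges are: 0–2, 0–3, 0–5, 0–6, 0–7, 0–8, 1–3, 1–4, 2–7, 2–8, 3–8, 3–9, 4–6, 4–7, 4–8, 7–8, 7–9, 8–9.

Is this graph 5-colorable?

Yes

The chromatic number is 4. 0, 2, 7, 8 form a clique, so at least 4 colors are needed.
One proper 4-coloring: 0=blue, 1=red, 2=yellow, 3=green, 4=blue, 5=red, 6=red, 7=green, 8=red, 9=blue.
Since 5 ≥ 4, a proper 5-coloring certainly exists.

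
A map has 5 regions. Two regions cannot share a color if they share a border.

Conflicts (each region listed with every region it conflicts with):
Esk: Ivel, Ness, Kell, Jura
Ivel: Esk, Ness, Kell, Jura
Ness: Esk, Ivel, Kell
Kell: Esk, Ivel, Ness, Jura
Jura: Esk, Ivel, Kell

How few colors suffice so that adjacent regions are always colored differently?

4

Esk, Ivel, Kell, Jura pairwise conflict, so at least 4 colors are needed.
4 colors suffice: Esk=1, Ivel=3, Ness=4, Kell=2, Jura=4. Every pair that conflicts lands in different colors.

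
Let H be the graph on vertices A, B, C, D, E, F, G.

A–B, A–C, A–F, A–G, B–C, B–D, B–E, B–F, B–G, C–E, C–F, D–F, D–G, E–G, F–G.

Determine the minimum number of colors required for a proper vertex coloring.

A, B, C, F are pairwise adjacent (a clique of size 4), so at least 4 colors are needed.
One proper 4-coloring: A=4, B=1, C=2, D=4, E=3, F=3, G=2. No two adjacent vertices share a color.

4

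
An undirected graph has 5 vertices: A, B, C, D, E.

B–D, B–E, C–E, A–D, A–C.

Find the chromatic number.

3

The cycle E-B-D-A-C-E has odd length 5, so it cannot be 2-colored; at least 3 colors are needed.
A valid assignment using 3 colors: A=2, B=2, C=3, D=1, E=1. Every edge joins two different colors.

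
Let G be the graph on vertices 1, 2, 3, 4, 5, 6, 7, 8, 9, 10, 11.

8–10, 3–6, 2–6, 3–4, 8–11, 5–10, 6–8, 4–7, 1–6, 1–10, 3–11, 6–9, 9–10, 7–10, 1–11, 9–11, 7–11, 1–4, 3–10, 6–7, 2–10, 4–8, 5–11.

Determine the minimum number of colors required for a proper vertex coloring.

5 and 10 are adjacent, so at least 2 colors are needed.
One proper 2-coloring: 1=b, 2=b, 3=b, 4=a, 5=b, 6=a, 7=b, 8=b, 9=b, 10=a, 11=a. Each edge has distinct colors on its endpoints.

2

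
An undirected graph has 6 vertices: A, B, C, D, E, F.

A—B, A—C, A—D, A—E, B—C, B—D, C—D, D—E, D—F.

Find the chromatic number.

A, B, C, D are pairwise adjacent (a clique of size 4), so at least 4 colors are needed.
4 colors suffice: color 1 → {D}; color 2 → {A, F}; color 3 → {B, E}; color 4 → {C}. No two adjacent vertices share a color.

4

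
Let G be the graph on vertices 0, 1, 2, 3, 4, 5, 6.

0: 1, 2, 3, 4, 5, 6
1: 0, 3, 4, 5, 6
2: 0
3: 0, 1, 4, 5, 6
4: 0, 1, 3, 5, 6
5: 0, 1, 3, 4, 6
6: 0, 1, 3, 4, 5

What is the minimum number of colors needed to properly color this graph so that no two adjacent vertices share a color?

0, 1, 3, 4, 5, 6 are mutually adjacent (a clique of size 6), so at least 6 colors are needed.
6 colors suffice: color red → {0}; color blue → {2, 6}; color green → {1}; color yellow → {3}; color purple → {5}; color orange → {4}. No two adjacent vertices share a color.

6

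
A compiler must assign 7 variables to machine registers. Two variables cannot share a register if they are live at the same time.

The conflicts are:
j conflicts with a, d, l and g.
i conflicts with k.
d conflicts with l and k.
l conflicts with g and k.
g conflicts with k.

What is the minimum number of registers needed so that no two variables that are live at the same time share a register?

l, g, k are mutually in conflict, so at least 3 registers are needed.
A valid assignment using 3 registers: j=1, i=2, a=2, d=3, l=2, g=3, k=1. Every pair that conflicts lands in different registers.

3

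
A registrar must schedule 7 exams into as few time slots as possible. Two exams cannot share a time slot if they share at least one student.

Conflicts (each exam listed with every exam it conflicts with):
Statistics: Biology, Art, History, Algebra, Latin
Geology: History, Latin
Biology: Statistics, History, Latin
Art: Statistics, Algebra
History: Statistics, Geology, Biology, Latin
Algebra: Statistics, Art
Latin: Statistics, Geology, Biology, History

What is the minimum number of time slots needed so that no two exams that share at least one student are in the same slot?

Statistics, Biology, History, Latin all conflict with each other, so at least 4 time slots are needed.
Using 4 time slots: Statistics=1, Geology=1, Biology=4, Art=2, History=3, Algebra=3, Latin=2. No two conflicting exams share a time slot.

4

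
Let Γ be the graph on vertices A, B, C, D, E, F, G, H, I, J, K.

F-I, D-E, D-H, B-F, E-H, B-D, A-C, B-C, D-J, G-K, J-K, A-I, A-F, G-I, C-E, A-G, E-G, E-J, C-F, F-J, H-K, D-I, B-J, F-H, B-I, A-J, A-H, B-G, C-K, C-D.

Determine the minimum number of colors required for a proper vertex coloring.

3

B, G, I are pairwise adjacent, so at least 3 colors are needed.
3 colors suffice: color red → {A, B, E, K}; color blue → {C, H, I, J}; color green → {D, F, G}. Each edge has distinct colors on its endpoints.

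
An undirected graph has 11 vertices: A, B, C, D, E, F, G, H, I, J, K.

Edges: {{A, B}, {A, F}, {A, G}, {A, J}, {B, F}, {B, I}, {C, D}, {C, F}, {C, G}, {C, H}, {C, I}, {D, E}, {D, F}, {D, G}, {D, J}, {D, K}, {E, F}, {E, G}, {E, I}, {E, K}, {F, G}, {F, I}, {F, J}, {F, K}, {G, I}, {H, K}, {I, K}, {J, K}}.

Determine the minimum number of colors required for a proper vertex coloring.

4

D, E, F, G are pairwise adjacent (a clique of size 4), so at least 4 colors are needed.
One proper 4-coloring: A=3, B=2, C=4, D=3, E=4, F=1, G=2, H=1, I=3, J=4, K=2. Every edge joins two different colors.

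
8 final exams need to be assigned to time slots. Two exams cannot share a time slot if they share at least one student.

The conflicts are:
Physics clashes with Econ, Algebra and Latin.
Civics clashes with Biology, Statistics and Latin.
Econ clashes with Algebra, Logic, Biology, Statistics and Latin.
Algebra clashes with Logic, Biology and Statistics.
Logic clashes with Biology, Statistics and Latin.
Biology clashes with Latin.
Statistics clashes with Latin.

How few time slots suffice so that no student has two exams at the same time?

4

Econ, Logic, Statistics, Latin all conflict with each other, so at least 4 time slots are needed.
4 time slots suffice: Physics=3, Civics=2, Econ=2, Algebra=1, Logic=3, Biology=4, Statistics=4, Latin=1. Each listed conflict is separated.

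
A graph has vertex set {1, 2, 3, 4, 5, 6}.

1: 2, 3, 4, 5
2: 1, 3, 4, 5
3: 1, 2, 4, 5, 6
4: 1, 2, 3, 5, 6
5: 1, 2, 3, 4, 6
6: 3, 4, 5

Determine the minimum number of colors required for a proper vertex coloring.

1, 2, 3, 4, 5 are pairwise adjacent (a clique of size 5), so at least 5 colors are needed.
5 colors suffice: color red → {5}; color blue → {4}; color green → {3}; color yellow → {2, 6}; color purple → {1}. Every edge joins two different colors.

5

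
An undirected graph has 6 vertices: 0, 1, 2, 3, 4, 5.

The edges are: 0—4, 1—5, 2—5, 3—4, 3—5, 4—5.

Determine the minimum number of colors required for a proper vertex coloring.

3

3, 4, 5 are pairwise adjacent, so at least 3 colors are needed.
One proper 3-coloring: 0=red, 1=blue, 2=blue, 3=green, 4=blue, 5=red. Each edge has distinct colors on its endpoints.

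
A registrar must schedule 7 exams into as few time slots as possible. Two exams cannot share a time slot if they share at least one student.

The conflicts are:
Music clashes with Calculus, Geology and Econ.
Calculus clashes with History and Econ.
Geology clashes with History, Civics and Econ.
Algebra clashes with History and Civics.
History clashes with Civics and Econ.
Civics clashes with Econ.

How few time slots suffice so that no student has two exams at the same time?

4

Geology, History, Civics, Econ pairwise conflict, so at least 4 time slots are needed.
4 time slots suffice: time slot 1 → {Music, History}; time slot 2 → {Algebra, Econ}; time slot 3 → {Calculus, Geology}; time slot 4 → {Civics}. Each listed conflict is separated.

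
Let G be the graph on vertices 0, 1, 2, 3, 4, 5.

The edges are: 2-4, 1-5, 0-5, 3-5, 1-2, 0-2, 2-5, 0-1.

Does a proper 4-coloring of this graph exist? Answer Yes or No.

Yes

The chromatic number is 4. 0, 1, 2, 5 form a clique, so at least 4 colors are needed.
One proper 4-coloring: 0=d, 1=c, 2=b, 3=b, 4=a, 5=a.
That is already a proper 4-coloring.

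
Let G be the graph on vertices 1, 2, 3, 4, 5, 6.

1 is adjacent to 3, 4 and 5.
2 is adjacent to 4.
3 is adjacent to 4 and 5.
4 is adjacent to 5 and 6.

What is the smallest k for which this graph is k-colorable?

4

1, 3, 4, 5 are pairwise adjacent (a clique of size 4), so at least 4 colors are needed.
4 colors suffice: color red → {4}; color blue → {1, 2, 6}; color green → {3}; color yellow → {5}. Each edge has distinct colors on its endpoints.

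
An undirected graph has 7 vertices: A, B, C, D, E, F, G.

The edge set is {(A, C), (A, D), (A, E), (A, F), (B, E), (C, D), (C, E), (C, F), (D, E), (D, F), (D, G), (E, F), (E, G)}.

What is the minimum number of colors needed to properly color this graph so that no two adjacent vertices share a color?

A, C, D, E, F are pairwise adjacent (a clique of size 5), so at least 5 colors are needed.
One proper 5-coloring: A=3, B=2, C=4, D=2, E=1, F=5, G=3. No two adjacent vertices share a color.

5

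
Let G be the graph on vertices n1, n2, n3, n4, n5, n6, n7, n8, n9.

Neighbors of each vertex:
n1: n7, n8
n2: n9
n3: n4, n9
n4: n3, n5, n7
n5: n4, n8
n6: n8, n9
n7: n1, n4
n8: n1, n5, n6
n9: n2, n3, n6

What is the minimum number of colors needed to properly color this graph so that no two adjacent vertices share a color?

3

The cycle n8-n5-n4-n7-n1-n8 has odd length 5, so it cannot be 2-colored; at least 3 colors are needed.
3 colors suffice: n1=2, n2=2, n3=2, n4=1, n5=2, n6=2, n7=3, n8=1, n9=1. Each edge has distinct colors on its endpoints.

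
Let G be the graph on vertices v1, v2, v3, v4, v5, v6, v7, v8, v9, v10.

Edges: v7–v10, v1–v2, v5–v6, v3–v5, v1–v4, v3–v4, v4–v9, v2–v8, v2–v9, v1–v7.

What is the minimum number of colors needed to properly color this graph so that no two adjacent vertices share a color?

2

v2 and v9 are adjacent, so at least 2 colors are needed.
One proper 2-coloring: v1=2, v2=1, v3=2, v4=1, v5=1, v6=2, v7=1, v8=2, v9=2, v10=2. No two adjacent vertices share a color.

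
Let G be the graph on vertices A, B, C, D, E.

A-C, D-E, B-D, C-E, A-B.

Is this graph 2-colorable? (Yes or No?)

No

The cycle B-A-C-E-D-B has odd length 5, so it cannot be 2-colored; at least 3 colors are needed.
So 2 colors are not enough.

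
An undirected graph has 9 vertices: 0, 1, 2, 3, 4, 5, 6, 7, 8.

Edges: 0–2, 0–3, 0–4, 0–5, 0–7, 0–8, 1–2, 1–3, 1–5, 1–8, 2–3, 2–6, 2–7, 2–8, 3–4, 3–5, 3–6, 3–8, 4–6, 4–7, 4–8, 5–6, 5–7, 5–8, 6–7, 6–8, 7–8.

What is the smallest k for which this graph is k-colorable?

4

0, 5, 7, 8 are pairwise adjacent (a clique of size 4), so at least 4 colors are needed.
4 colors suffice: color red → {8}; color blue → {3, 7}; color green → {2, 4, 5}; color yellow → {0, 1, 6}. Every edge joins two different colors.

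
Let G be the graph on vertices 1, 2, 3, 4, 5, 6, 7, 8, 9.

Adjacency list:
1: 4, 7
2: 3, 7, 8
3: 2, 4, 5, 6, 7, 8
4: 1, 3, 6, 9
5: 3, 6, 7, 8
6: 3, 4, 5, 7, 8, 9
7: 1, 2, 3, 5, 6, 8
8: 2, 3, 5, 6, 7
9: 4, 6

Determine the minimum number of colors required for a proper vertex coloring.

3, 5, 6, 7, 8 are pairwise adjacent (a clique of size 5), so at least 5 colors are needed.
One proper 5-coloring: 1=b, 2=b, 3=c, 4=a, 5=e, 6=b, 7=a, 8=d, 9=c. No two adjacent vertices share a color.

5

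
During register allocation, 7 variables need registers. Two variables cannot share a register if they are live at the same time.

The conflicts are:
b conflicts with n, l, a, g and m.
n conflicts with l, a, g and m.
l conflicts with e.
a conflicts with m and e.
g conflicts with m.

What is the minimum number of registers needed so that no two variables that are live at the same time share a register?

4

b, n, g, m are mutually in conflict, so at least 4 registers are needed.
A valid assignment using 4 registers: b=1, n=2, l=3, a=4, g=4, m=3, e=1. Every pair that conflicts lands in different registers.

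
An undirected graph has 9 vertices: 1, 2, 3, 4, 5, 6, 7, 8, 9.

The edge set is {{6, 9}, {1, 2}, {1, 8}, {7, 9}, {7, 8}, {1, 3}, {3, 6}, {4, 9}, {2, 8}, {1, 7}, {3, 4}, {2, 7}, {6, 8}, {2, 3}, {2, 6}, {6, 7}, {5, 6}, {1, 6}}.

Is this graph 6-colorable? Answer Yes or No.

The chromatic number is 5. 1, 2, 6, 7, 8 are pairwise adjacent (a clique of size 5), so at least 5 colors are needed.
5 colors suffice: color red → {4, 6}; color blue → {3, 5, 7}; color green → {2, 9}; color yellow → {1}; color purple → {8}.
Since 6 ≥ 5, a proper 6-coloring certainly exists.

Yes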